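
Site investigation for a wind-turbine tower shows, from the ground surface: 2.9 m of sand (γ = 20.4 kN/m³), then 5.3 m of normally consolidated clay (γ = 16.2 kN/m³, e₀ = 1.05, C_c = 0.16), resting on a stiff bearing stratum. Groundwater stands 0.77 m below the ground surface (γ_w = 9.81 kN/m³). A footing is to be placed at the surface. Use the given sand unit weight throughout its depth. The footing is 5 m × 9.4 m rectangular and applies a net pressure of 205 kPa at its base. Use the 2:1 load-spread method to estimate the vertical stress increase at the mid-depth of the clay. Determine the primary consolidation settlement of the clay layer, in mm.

Mid-depth of clay below the ground surface: z = 2.9 + 5.3/2 = 5.55 m.
Total vertical stress at mid-clay: σ_v = 20.4×2.9 + 16.2×2.65 = 102.09 kPa.
Pore pressure: u = 9.81×(5.55 − 0.77) = 46.892 kPa.
Initial effective stress: σ'_0 = σ_v − u = 102.09 − 46.892 = 55.198 kPa.
Stress increase at mid-clay by the 2:1 spreading method:
Δσ = qBL/((B+z)(L+z)) = 205×5×9.4/((5+5.55)(9.4+5.55)) = 61.088 kPa
Final effective stress: σ'_f = σ'_0 + Δσ = 55.198 + 61.088 = 116.29 kPa.
Normally consolidated clay, so the full stress increment lies on the virgin compression line:
S_c = C_c·H/(1+e₀)·log₁₀(σ'_f/σ'_0) = 0.16×5.3/(1+1.05)×log₁₀(116.29/55.198)
    = 0.41366 × 0.32362 = 0.1339 m

S_c ≈ 134 mm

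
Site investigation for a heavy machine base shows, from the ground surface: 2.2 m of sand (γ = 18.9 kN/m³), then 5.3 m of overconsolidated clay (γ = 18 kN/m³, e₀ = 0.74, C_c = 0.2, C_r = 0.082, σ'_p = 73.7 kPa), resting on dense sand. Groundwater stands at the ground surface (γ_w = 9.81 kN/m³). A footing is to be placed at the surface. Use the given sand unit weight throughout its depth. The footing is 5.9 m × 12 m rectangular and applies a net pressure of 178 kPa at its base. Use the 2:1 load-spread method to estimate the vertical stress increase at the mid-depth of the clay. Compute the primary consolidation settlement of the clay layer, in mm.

S_c ≈ 171 mm

Mid-depth of clay below the ground surface: z = 2.2 + 5.3/2 = 4.85 m.
Total vertical stress at mid-clay: σ_v = 18.9×2.2 + 18×2.65 = 89.28 kPa.
Pore pressure: u = 9.81×(4.85 − 0) = 47.578 kPa.
Initial effective stress: σ'_0 = σ_v − u = 89.28 − 47.578 = 41.702 kPa.
Stress increase at mid-clay by the 2:1 spreading method:
Δσ = qBL/((B+z)(L+z)) = 178×5.9×12/((5.9+4.85)(12+4.85)) = 69.574 kPa
Final effective stress: σ'_f = 41.702 + 69.574 = 111.28 kPa.
σ'_f = 111.28 > σ'_p = 73.7 kPa, so the stress path crosses the preconsolidation pressure — recompression up to σ'_p, then virgin compression beyond:
S_c = H/(1+e₀)·[C_r·log₁₀(σ'_p/σ'_0) + C_c·log₁₀(σ'_f/σ'_p)]
    = 5.3/1.74 × [0.082×log₁₀(73.7/41.702) + 0.2×log₁₀(111.28/73.7)]
    = 3.046 × [0.020279 + 0.03579] = 0.1708 m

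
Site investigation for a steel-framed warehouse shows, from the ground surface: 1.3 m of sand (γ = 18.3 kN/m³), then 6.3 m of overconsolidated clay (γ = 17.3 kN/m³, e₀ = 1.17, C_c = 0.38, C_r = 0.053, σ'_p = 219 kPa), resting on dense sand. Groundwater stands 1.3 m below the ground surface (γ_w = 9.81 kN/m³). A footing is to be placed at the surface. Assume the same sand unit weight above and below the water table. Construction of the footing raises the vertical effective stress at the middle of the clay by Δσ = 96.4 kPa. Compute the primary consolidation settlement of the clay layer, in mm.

Mid-depth of clay below the ground surface: z = 1.3 + 6.3/2 = 4.45 m.
Total vertical stress at mid-clay: σ_v = 18.3×1.3 + 17.3×3.15 = 78.285 kPa.
Pore pressure: u = 9.81×(4.45 − 1.3) = 30.902 kPa.
Initial effective stress: σ'_0 = σ_v − u = 78.285 − 30.902 = 47.383 kPa.
Final effective stress: σ'_f = 47.383 + 96.4 = 143.78 kPa.
σ'_f = 143.78 ≤ σ'_p = 219 kPa, so the clay remains overconsolidated and only the recompression index applies:
S_c = C_r·H/(1+e₀)·log₁₀(σ'_f/σ'_0) = 0.053×6.3/2.17×log₁₀(143.78/47.383)
    = 0.15387 × 0.48208 = 0.07418 m

S_c ≈ 74.2 mm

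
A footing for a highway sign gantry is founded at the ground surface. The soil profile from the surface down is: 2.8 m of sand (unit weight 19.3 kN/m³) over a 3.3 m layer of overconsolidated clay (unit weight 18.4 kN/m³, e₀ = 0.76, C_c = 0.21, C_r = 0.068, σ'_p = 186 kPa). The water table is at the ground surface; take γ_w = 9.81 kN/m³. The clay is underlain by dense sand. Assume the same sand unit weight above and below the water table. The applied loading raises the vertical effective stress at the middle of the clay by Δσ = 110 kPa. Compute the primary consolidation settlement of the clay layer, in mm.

Mid-depth of clay below the ground surface: z = 2.8 + 3.3/2 = 4.45 m.
Total vertical stress at mid-clay: σ_v = 19.3×2.8 + 18.4×1.65 = 84.4 kPa.
Pore pressure: u = 9.81×(4.45 − 0) = 43.655 kPa.
Initial effective stress: σ'_0 = σ_v − u = 84.4 − 43.655 = 40.745 kPa.
Final effective stress: σ'_f = 40.745 + 110 = 150.75 kPa.
σ'_f = 150.75 ≤ σ'_p = 186 kPa, so the clay remains overconsolidated and only the recompression index applies:
S_c = C_r·H/(1+e₀)·log₁₀(σ'_f/σ'_0) = 0.068×3.3/1.76×log₁₀(150.75/40.745)
    = 0.1275 × 0.56818 = 0.07244 m

S_c ≈ 72.4 mm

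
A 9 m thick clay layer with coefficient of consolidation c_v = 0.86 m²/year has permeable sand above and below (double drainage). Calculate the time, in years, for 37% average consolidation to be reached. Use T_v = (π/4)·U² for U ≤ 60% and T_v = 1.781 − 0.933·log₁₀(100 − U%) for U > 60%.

Drainage path length: H_d = H/2 = 4.5 m (double drainage).
U ≤ 60%: T_v = (π/4)·U² = (π/4)×0.37² = 0.10752.
t = T_v·H_d²/c_v = 0.10752×4.5²/0.86 = 2.532 years.

t ≈ 2.53 years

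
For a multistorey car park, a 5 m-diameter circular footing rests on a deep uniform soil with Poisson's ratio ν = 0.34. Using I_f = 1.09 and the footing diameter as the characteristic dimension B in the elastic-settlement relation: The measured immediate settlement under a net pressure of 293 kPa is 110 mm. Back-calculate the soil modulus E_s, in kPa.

E_s ≈ 12800 kPa

S_e = q·B·(1−ν²)/E_s · I_f  ⇒  E_s = q·B·(1−ν²)·I_f / S_e.
E_s = 293 × 5 × 0.8844 × 1.09 / 0.11 = 12840 kPa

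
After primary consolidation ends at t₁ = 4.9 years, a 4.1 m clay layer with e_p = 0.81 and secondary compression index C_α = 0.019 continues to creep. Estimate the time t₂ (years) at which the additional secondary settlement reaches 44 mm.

t₂ ≈ 51.6 years

S_s = C_α·H/(1+e_p)·log₁₀(t₂/t₁) ⇒ log₁₀(t₂/t₁) = S_s·(1+e_p)/(C_α·H).
log₁₀(t₂/t₁) = 0.044 × (1+0.81) / (0.019×4.1) = 1.022
t₂ = t₁ × 10^1.022 = 4.9 × 10.53 = 51.59 years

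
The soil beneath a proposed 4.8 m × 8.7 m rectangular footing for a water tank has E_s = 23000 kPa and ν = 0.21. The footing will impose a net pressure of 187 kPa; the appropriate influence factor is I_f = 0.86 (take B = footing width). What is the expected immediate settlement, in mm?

Immediate (elastic) settlement: S_e = q·B·(1−ν²)/E_s · I_f.
S_e = 187 × 4.8 × (1 − 0.21²) / 23000 × 0.86
    = 187 × 4.8 × 0.9559 / 23000 × 0.86
    = 0.03208 m = 32.08 mm

S_e ≈ 32.1 mm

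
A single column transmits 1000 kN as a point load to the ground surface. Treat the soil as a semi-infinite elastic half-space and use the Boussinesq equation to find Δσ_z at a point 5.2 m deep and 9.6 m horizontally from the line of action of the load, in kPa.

Boussinesq vertical stress below a point load on an elastic half-space:
Δσ_z = 3P/(2πz²) · [1 + (r/z)²]^(−5/2)
r/z = 9.6/5.2 = 1.8462; [1+(r/z)²]^(−5/2) = 0.024509.
Δσ_z = 3×1000/(2π×5.2²) × 0.024509 = 17.658 × 0.024509 = 0.4328 kPa

Δσ_z ≈ 0.433 kPa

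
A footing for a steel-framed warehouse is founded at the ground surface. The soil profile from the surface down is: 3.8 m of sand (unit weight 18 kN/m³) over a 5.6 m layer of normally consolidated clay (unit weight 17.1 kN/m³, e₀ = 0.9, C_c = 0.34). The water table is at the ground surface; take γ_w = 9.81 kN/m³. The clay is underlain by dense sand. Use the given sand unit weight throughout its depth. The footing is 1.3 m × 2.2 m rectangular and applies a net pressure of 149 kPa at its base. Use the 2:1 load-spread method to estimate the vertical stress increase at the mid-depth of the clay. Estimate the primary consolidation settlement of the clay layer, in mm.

Mid-depth of clay below the ground surface: z = 3.8 + 5.6/2 = 6.6 m.
Total vertical stress at mid-clay: σ_v = 18×3.8 + 17.1×2.8 = 116.28 kPa.
Pore pressure: u = 9.81×(6.6 − 0) = 64.746 kPa.
Initial effective stress: σ'_0 = σ_v − u = 116.28 − 64.746 = 51.534 kPa.
Stress increase at mid-clay by the 2:1 spreading method:
Δσ = qBL/((B+z)(L+z)) = 149×1.3×2.2/((1.3+6.6)(2.2+6.6)) = 6.1297 kPa
Final effective stress: σ'_f = σ'_0 + Δσ = 51.534 + 6.1297 = 57.664 kPa.
Normally consolidated clay, so the full stress increment lies on the virgin compression line:
S_c = C_c·H/(1+e₀)·log₁₀(σ'_f/σ'_0) = 0.34×5.6/(1+0.9)×log₁₀(57.664/51.534)
    = 1.0021 × 0.048811 = 0.04891 m

S_c ≈ 48.9 mm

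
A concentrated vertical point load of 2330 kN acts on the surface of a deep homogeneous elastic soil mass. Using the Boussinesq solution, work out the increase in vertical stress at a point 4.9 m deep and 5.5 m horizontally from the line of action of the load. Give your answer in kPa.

Boussinesq vertical stress below a point load on an elastic half-space:
Δσ_z = 3P/(2πz²) · [1 + (r/z)²]^(−5/2)
r/z = 5.5/4.9 = 1.1224; [1+(r/z)²]^(−5/2) = 0.13025.
Δσ_z = 3×2330/(2π×4.9²) × 0.13025 = 46.335 × 0.13025 = 6.035 kPa

Δσ_z ≈ 6.04 kPa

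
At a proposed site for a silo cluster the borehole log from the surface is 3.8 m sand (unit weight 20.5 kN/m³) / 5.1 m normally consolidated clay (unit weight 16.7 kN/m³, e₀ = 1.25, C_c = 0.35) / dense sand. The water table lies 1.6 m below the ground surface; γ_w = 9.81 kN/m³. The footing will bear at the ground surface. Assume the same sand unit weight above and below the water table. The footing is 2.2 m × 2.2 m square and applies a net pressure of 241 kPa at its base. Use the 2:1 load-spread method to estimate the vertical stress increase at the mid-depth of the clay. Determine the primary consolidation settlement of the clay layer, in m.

S_c ≈ 0.0674 m

Mid-depth of clay below the ground surface: z = 3.8 + 5.1/2 = 6.35 m.
Total vertical stress at mid-clay: σ_v = 20.5×3.8 + 16.7×2.55 = 120.48 kPa.
Pore pressure: u = 9.81×(6.35 − 1.6) = 46.598 kPa.
Initial effective stress: σ'_0 = σ_v − u = 120.48 − 46.598 = 73.882 kPa.
Stress increase at mid-clay by the 2:1 spreading method:
Δσ = qBL/((B+z)(L+z)) = 241×2.2×2.2/((2.2+6.35)(2.2+6.35)) = 15.956 kPa
Final effective stress: σ'_f = σ'_0 + Δσ = 73.882 + 15.956 = 89.838 kPa.
Normally consolidated clay, so the full stress increment lies on the virgin compression line:
S_c = C_c·H/(1+e₀)·log₁₀(σ'_f/σ'_0) = 0.35×5.1/(1+1.25)×log₁₀(89.838/73.882)
    = 0.79333 × 0.084921 = 0.06737 m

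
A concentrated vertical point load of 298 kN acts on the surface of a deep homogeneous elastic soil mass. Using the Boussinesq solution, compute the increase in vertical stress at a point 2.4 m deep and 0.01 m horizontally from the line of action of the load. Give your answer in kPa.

Boussinesq vertical stress below a point load on an elastic half-space:
Δσ_z = 3P/(2πz²) · [1 + (r/z)²]^(−5/2)
r/z = 0.01/2.4 = 0.0041667; [1+(r/z)²]^(−5/2) = 0.99996.
Δσ_z = 3×298/(2π×2.4²) × 0.99996 = 24.702 × 0.99996 = 24.7 kPa

Δσ_z ≈ 24.7 kPa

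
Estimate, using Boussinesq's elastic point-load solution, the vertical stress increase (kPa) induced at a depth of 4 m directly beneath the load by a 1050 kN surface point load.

Boussinesq vertical stress below a point load on an elastic half-space:
Δσ_z = 3P/(2πz²) · [1 + (r/z)²]^(−5/2)
r/z = 0/4 = 0; [1+(r/z)²]^(−5/2) = 1.
Δσ_z = 3×1050/(2π×4²) × 1 = 31.334 × 1 = 31.33 kPa

Δσ_z ≈ 31.3 kPa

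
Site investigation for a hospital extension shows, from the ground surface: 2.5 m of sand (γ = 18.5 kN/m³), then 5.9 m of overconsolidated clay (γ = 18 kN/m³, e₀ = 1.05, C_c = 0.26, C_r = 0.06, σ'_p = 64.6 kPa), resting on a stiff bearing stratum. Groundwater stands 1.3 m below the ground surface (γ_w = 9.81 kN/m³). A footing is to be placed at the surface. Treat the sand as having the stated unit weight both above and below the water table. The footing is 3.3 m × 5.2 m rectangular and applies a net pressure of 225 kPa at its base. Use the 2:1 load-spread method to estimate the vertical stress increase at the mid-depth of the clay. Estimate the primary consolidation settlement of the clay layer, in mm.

S_c ≈ 149 mm

Mid-depth of clay below the ground surface: z = 2.5 + 5.9/2 = 5.45 m.
Total vertical stress at mid-clay: σ_v = 18.5×2.5 + 18×2.95 = 99.35 kPa.
Pore pressure: u = 9.81×(5.45 − 1.3) = 40.712 kPa.
Initial effective stress: σ'_0 = σ_v − u = 99.35 − 40.712 = 58.638 kPa.
Stress increase at mid-clay by the 2:1 spreading method:
Δσ = qBL/((B+z)(L+z)) = 225×3.3×5.2/((3.3+5.45)(5.2+5.45)) = 41.433 kPa
Final effective stress: σ'_f = 58.638 + 41.433 = 100.07 kPa.
σ'_f = 100.07 > σ'_p = 64.6 kPa, so the stress path crosses the preconsolidation pressure — recompression up to σ'_p, then virgin compression beyond:
S_c = H/(1+e₀)·[C_r·log₁₀(σ'_p/σ'_0) + C_c·log₁₀(σ'_f/σ'_p)]
    = 5.9/2.05 × [0.06×log₁₀(64.6/58.638) + 0.26×log₁₀(100.07/64.6)]
    = 2.878 × [0.0025232 + 0.049419] = 0.1495 m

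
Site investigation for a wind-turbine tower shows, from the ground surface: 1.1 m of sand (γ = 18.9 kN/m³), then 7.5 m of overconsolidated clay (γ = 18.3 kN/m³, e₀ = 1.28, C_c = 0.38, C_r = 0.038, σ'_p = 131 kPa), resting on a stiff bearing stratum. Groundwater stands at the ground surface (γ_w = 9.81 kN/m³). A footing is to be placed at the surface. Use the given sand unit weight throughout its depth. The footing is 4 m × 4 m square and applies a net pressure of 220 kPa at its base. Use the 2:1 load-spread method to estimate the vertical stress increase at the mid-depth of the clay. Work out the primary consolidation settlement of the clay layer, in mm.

S_c ≈ 39.6 mm

Mid-depth of clay below the ground surface: z = 1.1 + 7.5/2 = 4.85 m.
Total vertical stress at mid-clay: σ_v = 18.9×1.1 + 18.3×3.75 = 89.415 kPa.
Pore pressure: u = 9.81×(4.85 − 0) = 47.578 kPa.
Initial effective stress: σ'_0 = σ_v − u = 89.415 − 47.578 = 41.837 kPa.
Stress increase at mid-clay by the 2:1 spreading method:
Δσ = qBL/((B+z)(L+z)) = 220×4×4/((4+4.85)(4+4.85)) = 44.942 kPa
Final effective stress: σ'_f = 41.837 + 44.942 = 86.779 kPa.
σ'_f = 86.779 ≤ σ'_p = 131 kPa, so the clay remains overconsolidated and only the recompression index applies:
S_c = C_r·H/(1+e₀)·log₁₀(σ'_f/σ'_0) = 0.038×7.5/2.28×log₁₀(86.779/41.837)
    = 0.125 × 0.31685 = 0.03961 m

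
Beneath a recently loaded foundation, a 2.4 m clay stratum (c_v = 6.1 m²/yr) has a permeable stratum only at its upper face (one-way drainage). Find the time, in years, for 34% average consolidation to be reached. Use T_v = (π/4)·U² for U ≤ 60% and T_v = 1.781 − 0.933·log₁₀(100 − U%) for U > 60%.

t ≈ 0.0857 years

Drainage path length: H_d = H = 2.4 m (single drainage).
U ≤ 60%: T_v = (π/4)·U² = (π/4)×0.34² = 0.090792.
t = T_v·H_d²/c_v = 0.090792×2.4²/6.1 = 0.08573 years.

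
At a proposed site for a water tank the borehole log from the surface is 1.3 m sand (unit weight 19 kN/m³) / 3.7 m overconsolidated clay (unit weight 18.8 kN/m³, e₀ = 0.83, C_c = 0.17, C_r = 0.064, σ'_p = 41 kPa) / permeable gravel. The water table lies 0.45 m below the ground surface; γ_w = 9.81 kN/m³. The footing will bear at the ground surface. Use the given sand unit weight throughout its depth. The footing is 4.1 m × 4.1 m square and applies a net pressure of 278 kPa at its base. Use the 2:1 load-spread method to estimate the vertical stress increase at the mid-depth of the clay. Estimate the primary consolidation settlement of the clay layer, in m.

Mid-depth of clay below the ground surface: z = 1.3 + 3.7/2 = 3.15 m.
Total vertical stress at mid-clay: σ_v = 19×1.3 + 18.8×1.85 = 59.48 kPa.
Pore pressure: u = 9.81×(3.15 − 0.45) = 26.487 kPa.
Initial effective stress: σ'_0 = σ_v − u = 59.48 − 26.487 = 32.993 kPa.
Stress increase at mid-clay by the 2:1 spreading method:
Δσ = qBL/((B+z)(L+z)) = 278×4.1×4.1/((4.1+3.15)(4.1+3.15)) = 88.907 kPa
Final effective stress: σ'_f = 32.993 + 88.907 = 121.9 kPa.
σ'_f = 121.9 > σ'_p = 41 kPa, so the stress path crosses the preconsolidation pressure — recompression up to σ'_p, then virgin compression beyond:
S_c = H/(1+e₀)·[C_r·log₁₀(σ'_p/σ'_0) + C_c·log₁₀(σ'_f/σ'_p)]
    = 3.7/1.83 × [0.064×log₁₀(41/32.993) + 0.17×log₁₀(121.9/41)]
    = 2.0219 × [0.0060392 + 0.080447] = 0.1749 m

S_c ≈ 0.175 m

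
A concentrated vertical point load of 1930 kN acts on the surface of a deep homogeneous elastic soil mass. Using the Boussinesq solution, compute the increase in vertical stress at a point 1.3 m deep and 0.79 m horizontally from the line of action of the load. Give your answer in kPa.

Δσ_z ≈ 249 kPa

Boussinesq vertical stress below a point load on an elastic half-space:
Δσ_z = 3P/(2πz²) · [1 + (r/z)²]^(−5/2)
r/z = 0.79/1.3 = 0.60769; [1+(r/z)²]^(−5/2) = 0.45579.
Δσ_z = 3×1930/(2π×1.3²) × 0.45579 = 545.27 × 0.45579 = 248.5 kPa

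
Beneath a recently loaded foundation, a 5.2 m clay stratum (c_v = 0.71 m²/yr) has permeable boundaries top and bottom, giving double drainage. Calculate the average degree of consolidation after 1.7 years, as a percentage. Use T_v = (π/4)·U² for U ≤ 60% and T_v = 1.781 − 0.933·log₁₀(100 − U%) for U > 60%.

U ≈ 47.7 %

Drainage path length: H_d = H/2 = 2.6 m (double drainage).
T_v = c_v·t/H_d² = 0.71×1.7/2.6² = 0.17855.
T_v = 0.17855 corresponds to the U ≤ 60% branch:
U = √(4T_v/π) = 0.4768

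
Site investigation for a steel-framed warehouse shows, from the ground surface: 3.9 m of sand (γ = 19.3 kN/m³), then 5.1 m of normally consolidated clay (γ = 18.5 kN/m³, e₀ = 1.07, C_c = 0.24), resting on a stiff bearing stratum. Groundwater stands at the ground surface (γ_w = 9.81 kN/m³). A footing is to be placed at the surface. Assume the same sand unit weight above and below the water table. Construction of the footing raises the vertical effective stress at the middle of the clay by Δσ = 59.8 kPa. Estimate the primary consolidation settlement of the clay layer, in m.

S_c ≈ 0.179 m

Mid-depth of clay below the ground surface: z = 3.9 + 5.1/2 = 6.45 m.
Total vertical stress at mid-clay: σ_v = 19.3×3.9 + 18.5×2.55 = 122.44 kPa.
Pore pressure: u = 9.81×(6.45 − 0) = 63.275 kPa.
Initial effective stress: σ'_0 = σ_v − u = 122.44 − 63.275 = 59.165 kPa.
Final effective stress: σ'_f = σ'_0 + Δσ = 59.165 + 59.8 = 118.97 kPa.
Normally consolidated clay, so the full stress increment lies on the virgin compression line:
S_c = C_c·H/(1+e₀)·log₁₀(σ'_f/σ'_0) = 0.24×5.1/(1+1.07)×log₁₀(118.97/59.165)
    = 0.5913 × 0.30337 = 0.1794 m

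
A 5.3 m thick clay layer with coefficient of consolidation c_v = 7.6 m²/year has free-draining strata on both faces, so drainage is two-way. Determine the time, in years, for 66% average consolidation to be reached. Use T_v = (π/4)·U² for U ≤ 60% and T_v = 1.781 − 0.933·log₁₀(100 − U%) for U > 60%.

t ≈ 0.325 years

Drainage path length: H_d = H/2 = 2.65 m (double drainage).
U > 60%: T_v = 1.781 − 0.933·log₁₀(100 − 66) = 0.35213.
t = T_v·H_d²/c_v = 0.35213×2.65²/7.6 = 0.3254 years.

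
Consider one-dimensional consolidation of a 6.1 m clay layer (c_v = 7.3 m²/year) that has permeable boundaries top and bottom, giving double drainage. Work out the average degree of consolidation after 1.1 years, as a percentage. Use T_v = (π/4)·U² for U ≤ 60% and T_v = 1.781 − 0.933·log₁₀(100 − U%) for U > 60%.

U ≈ 90.4 %

Drainage path length: H_d = H/2 = 3.05 m (double drainage).
T_v = c_v·t/H_d² = 7.3×1.1/3.05² = 0.86321.
T_v = 0.86321 corresponds to the U > 60% branch:
U = 1 − 10^((1.781 − T_v)/0.933)/100 = 0.9037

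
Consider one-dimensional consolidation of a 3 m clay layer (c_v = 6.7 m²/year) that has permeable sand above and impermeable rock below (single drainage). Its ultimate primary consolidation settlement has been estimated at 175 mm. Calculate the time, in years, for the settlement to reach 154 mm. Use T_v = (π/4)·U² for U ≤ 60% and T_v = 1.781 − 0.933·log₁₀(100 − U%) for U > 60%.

t ≈ 1.04 years

Drainage path length: H_d = H = 3 m (single drainage).
U = S(t)/S_ult = 154/175 = 0.88.
U > 60%: T_v = 1.781 − 0.933·log₁₀(100 − 88) = 0.77412.
t = T_v·H_d²/c_v = 0.77412×3²/6.7 = 1.04 years.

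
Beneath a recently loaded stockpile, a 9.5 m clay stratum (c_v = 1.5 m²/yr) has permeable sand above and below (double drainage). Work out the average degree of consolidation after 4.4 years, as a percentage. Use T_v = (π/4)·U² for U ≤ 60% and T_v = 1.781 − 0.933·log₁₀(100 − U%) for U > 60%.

U ≈ 60.6 %

Drainage path length: H_d = H/2 = 4.75 m (double drainage).
T_v = c_v·t/H_d² = 1.5×4.4/4.75² = 0.29252.
T_v = 0.29252 corresponds to the U > 60% branch:
U = 1 − 10^((1.781 − T_v)/0.933)/100 = 0.6061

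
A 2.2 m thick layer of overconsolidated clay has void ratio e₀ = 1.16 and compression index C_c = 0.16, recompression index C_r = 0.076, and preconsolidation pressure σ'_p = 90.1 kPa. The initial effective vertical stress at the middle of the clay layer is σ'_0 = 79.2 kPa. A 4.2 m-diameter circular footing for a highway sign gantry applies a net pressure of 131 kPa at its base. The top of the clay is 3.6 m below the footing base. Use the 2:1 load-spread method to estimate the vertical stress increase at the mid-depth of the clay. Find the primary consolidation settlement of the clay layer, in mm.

Mid-depth of clay below the footing base: z = 3.6 + 2.2/2 = 4.7 m.
Stress increase at mid-clay by the 2:1 spreading method:
Δσ ≈ qD²/(D+z)² = 131×4.2²/(4.2+4.7)² = 29.174 kPa
Final effective stress: σ'_f = 79.2 + 29.174 = 108.37 kPa.
σ'_f = 108.37 > σ'_p = 90.1 kPa, so the stress path crosses the preconsolidation pressure — recompression up to σ'_p, then virgin compression beyond:
S_c = H/(1+e₀)·[C_r·log₁₀(σ'_p/σ'_0) + C_c·log₁₀(σ'_f/σ'_p)]
    = 2.2/2.16 × [0.076×log₁₀(90.1/79.2) + 0.16×log₁₀(108.37/90.1)]
    = 1.0185 × [0.004256 + 0.012829] = 0.0174 m

S_c ≈ 17.4 mm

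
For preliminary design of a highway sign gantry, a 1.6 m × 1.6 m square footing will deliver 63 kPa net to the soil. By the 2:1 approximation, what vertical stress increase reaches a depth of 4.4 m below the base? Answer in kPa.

Δσ_z ≈ 4.48 kPa

By the 2:1 method the load spreads at 1 horizontal : 2 vertical, so at depth z the loaded area has grown by z in each plan dimension:
Δσ = qBL/((B+z)(L+z)) = 63×1.6×1.6/((1.6+4.4)(1.6+4.4)) = 4.48 kPa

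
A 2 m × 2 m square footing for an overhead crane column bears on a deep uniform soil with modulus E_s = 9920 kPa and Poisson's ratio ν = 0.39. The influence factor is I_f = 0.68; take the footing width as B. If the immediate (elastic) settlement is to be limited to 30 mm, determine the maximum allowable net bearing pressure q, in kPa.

q ≈ 258 kPa

S_e = q·B·(1−ν²)/E_s · I_f  ⇒  q = S_e·E_s / (B·(1−ν²)·I_f).
q = 0.03 × 9920 / (2 × 0.8479 × 0.68) = 258.1 kPa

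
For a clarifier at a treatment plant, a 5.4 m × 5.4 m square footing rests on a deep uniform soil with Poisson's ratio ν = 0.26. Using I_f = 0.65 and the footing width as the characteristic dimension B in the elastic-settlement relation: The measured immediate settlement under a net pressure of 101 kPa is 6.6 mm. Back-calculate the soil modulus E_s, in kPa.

S_e = q·B·(1−ν²)/E_s · I_f  ⇒  E_s = q·B·(1−ν²)·I_f / S_e.
E_s = 101 × 5.4 × 0.9324 × 0.65 / 0.0066 = 50080 kPa

E_s ≈ 50100 kPa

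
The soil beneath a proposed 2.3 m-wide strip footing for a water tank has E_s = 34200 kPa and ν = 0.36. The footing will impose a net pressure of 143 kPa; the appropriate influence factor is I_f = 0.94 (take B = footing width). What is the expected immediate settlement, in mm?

Immediate (elastic) settlement: S_e = q·B·(1−ν²)/E_s · I_f.
S_e = 143 × 2.3 × (1 − 0.36²) / 34200 × 0.94
    = 143 × 2.3 × 0.8704 / 34200 × 0.94
    = 0.007868 m = 7.868 mm

S_e ≈ 7.87 mm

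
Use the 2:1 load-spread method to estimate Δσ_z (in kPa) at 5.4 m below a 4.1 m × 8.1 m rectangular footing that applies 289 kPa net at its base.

Δσ_z ≈ 74.8 kPa

By the 2:1 method the load spreads at 1 horizontal : 2 vertical, so at depth z the loaded area has grown by z in each plan dimension:
Δσ = qBL/((B+z)(L+z)) = 289×4.1×8.1/((4.1+5.4)(8.1+5.4)) = 74.836 kPa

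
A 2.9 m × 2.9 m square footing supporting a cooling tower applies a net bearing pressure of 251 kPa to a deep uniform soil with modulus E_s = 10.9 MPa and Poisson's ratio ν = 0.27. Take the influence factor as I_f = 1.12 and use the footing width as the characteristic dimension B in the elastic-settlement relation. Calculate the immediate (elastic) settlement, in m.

S_e ≈ 0.0693 m

Immediate (elastic) settlement: S_e = q·B·(1−ν²)/E_s · I_f.
E_s = 10.9 MPa = 10900 kPa.
S_e = 251 × 2.9 × (1 − 0.27²) / 10900 × 1.12
    = 251 × 2.9 × 0.9271 / 10900 × 1.12
    = 0.06934 m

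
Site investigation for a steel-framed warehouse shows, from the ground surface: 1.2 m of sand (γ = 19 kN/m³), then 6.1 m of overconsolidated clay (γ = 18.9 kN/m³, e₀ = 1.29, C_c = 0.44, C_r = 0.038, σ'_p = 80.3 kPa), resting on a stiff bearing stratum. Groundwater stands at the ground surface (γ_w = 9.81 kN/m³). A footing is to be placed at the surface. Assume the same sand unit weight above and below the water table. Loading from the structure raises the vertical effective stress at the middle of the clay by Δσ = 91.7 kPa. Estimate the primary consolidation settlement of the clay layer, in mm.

S_c ≈ 279 mm

Mid-depth of clay below the ground surface: z = 1.2 + 6.1/2 = 4.25 m.
Total vertical stress at mid-clay: σ_v = 19×1.2 + 18.9×3.05 = 80.445 kPa.
Pore pressure: u = 9.81×(4.25 − 0) = 41.693 kPa.
Initial effective stress: σ'_0 = σ_v − u = 80.445 − 41.693 = 38.752 kPa.
Final effective stress: σ'_f = 38.752 + 91.7 = 130.45 kPa.
σ'_f = 130.45 > σ'_p = 80.3 kPa, so the stress path crosses the preconsolidation pressure — recompression up to σ'_p, then virgin compression beyond:
S_c = H/(1+e₀)·[C_r·log₁₀(σ'_p/σ'_0) + C_c·log₁₀(σ'_f/σ'_p)]
    = 6.1/2.29 × [0.038×log₁₀(80.3/38.752) + 0.44×log₁₀(130.45/80.3)]
    = 2.6638 × [0.012024 + 0.092721] = 0.279 m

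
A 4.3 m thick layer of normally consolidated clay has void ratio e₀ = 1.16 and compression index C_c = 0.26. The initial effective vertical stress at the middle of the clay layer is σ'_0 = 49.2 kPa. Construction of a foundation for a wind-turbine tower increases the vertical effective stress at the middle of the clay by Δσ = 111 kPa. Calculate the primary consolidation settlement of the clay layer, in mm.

S_c ≈ 265 mm

Final effective stress: σ'_f = σ'_0 + Δσ = 49.2 + 111 = 160.2 kPa.
Normally consolidated clay, so the full stress increment lies on the virgin compression line:
S_c = C_c·H/(1+e₀)·log₁₀(σ'_f/σ'_0) = 0.26×4.3/(1+1.16)×log₁₀(160.2/49.2)
    = 0.51759 × 0.5127 = 0.2654 m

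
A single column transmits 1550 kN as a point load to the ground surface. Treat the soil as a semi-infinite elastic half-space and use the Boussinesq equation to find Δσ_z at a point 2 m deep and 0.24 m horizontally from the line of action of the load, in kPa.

Boussinesq vertical stress below a point load on an elastic half-space:
Δσ_z = 3P/(2πz²) · [1 + (r/z)²]^(−5/2)
r/z = 0.24/2 = 0.12; [1+(r/z)²]^(−5/2) = 0.96489.
Δσ_z = 3×1550/(2π×2²) × 0.96489 = 185.02 × 0.96489 = 178.5 kPa

Δσ_z ≈ 179 kPa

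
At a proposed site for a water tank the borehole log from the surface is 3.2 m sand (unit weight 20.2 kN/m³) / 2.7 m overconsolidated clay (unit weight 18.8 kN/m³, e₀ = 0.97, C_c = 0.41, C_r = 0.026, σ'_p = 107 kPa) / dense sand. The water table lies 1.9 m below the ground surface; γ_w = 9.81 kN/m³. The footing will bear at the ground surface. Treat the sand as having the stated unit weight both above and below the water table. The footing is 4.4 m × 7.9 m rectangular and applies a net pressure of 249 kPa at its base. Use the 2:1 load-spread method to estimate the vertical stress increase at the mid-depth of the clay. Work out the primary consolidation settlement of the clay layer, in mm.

Mid-depth of clay below the ground surface: z = 3.2 + 2.7/2 = 4.55 m.
Total vertical stress at mid-clay: σ_v = 20.2×3.2 + 18.8×1.35 = 90.02 kPa.
Pore pressure: u = 9.81×(4.55 − 1.9) = 25.997 kPa.
Initial effective stress: σ'_0 = σ_v − u = 90.02 − 25.997 = 64.023 kPa.
Stress increase at mid-clay by the 2:1 spreading method:
Δσ = qBL/((B+z)(L+z)) = 249×4.4×7.9/((4.4+4.55)(7.9+4.55)) = 77.676 kPa
Final effective stress: σ'_f = 64.023 + 77.676 = 141.7 kPa.
σ'_f = 141.7 > σ'_p = 107 kPa, so the stress path crosses the preconsolidation pressure — recompression up to σ'_p, then virgin compression beyond:
S_c = H/(1+e₀)·[C_r·log₁₀(σ'_p/σ'_0) + C_c·log₁₀(σ'_f/σ'_p)]
    = 2.7/1.97 × [0.026×log₁₀(107/64.023) + 0.41×log₁₀(141.7/107)]
    = 1.3706 × [0.0057992 + 0.050014] = 0.0765 m

S_c ≈ 76.5 mm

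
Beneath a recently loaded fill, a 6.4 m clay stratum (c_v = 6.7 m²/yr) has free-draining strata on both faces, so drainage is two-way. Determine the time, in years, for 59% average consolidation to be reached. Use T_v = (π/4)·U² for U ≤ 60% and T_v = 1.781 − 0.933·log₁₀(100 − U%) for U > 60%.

t ≈ 0.418 years

Drainage path length: H_d = H/2 = 3.2 m (double drainage).
U ≤ 60%: T_v = (π/4)·U² = (π/4)×0.59² = 0.2734.
t = T_v·H_d²/c_v = 0.2734×3.2²/6.7 = 0.4179 years.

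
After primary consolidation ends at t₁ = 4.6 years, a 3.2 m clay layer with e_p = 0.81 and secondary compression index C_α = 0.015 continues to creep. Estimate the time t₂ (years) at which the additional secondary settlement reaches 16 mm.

S_s = C_α·H/(1+e_p)·log₁₀(t₂/t₁) ⇒ log₁₀(t₂/t₁) = S_s·(1+e_p)/(C_α·H).
log₁₀(t₂/t₁) = 0.016 × (1+0.81) / (0.015×3.2) = 0.6033
t₂ = t₁ × 10^0.6033 = 4.6 × 4.012 = 18.45 years

t₂ ≈ 18.5 years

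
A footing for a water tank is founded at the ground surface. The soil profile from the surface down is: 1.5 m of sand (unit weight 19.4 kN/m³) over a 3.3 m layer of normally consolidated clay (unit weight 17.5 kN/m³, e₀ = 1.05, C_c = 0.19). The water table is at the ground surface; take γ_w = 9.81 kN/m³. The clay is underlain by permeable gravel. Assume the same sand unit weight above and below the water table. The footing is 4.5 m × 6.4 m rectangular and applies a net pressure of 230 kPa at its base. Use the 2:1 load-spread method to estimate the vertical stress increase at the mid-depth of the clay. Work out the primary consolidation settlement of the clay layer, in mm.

S_c ≈ 195 mm

Mid-depth of clay below the ground surface: z = 1.5 + 3.3/2 = 3.15 m.
Total vertical stress at mid-clay: σ_v = 19.4×1.5 + 17.5×1.65 = 57.975 kPa.
Pore pressure: u = 9.81×(3.15 − 0) = 30.902 kPa.
Initial effective stress: σ'_0 = σ_v − u = 57.975 − 30.902 = 27.073 kPa.
Stress increase at mid-clay by the 2:1 spreading method:
Δσ = qBL/((B+z)(L+z)) = 230×4.5×6.4/((4.5+3.15)(6.4+3.15)) = 90.668 kPa
Final effective stress: σ'_f = σ'_0 + Δσ = 27.073 + 90.668 = 117.74 kPa.
Normally consolidated clay, so the full stress increment lies on the virgin compression line:
S_c = C_c·H/(1+e₀)·log₁₀(σ'_f/σ'_0) = 0.19×3.3/(1+1.05)×log₁₀(117.74/27.073)
    = 0.30585 × 0.63839 = 0.1953 m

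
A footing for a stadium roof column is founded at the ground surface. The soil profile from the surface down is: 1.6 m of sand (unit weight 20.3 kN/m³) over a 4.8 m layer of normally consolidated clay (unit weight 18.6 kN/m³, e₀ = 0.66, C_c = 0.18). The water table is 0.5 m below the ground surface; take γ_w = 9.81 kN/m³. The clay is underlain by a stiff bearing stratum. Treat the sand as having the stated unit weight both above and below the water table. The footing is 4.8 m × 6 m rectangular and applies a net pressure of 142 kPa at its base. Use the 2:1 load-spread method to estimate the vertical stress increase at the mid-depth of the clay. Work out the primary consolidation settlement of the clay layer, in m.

S_c ≈ 0.166 m

Mid-depth of clay below the ground surface: z = 1.6 + 4.8/2 = 4 m.
Total vertical stress at mid-clay: σ_v = 20.3×1.6 + 18.6×2.4 = 77.12 kPa.
Pore pressure: u = 9.81×(4 − 0.5) = 34.335 kPa.
Initial effective stress: σ'_0 = σ_v − u = 77.12 − 34.335 = 42.785 kPa.
Stress increase at mid-clay by the 2:1 spreading method:
Δσ = qBL/((B+z)(L+z)) = 142×4.8×6/((4.8+4)(6+4)) = 46.473 kPa
Final effective stress: σ'_f = σ'_0 + Δσ = 42.785 + 46.473 = 89.258 kPa.
Normally consolidated clay, so the full stress increment lies on the virgin compression line:
S_c = C_c·H/(1+e₀)·log₁₀(σ'_f/σ'_0) = 0.18×4.8/(1+0.66)×log₁₀(89.258/42.785)
    = 0.52048 × 0.31936 = 0.1662 m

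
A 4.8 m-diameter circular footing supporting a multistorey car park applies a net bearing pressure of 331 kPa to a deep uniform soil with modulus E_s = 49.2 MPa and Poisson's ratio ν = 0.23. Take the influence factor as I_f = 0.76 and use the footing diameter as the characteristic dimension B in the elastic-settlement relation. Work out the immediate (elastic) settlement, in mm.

S_e ≈ 23.2 mm

Immediate (elastic) settlement: S_e = q·B·(1−ν²)/E_s · I_f.
E_s = 49.2 MPa = 49200 kPa.
S_e = 331 × 4.8 × (1 − 0.23²) / 49200 × 0.76
    = 331 × 4.8 × 0.9471 / 49200 × 0.76
    = 0.02324 m = 23.24 mm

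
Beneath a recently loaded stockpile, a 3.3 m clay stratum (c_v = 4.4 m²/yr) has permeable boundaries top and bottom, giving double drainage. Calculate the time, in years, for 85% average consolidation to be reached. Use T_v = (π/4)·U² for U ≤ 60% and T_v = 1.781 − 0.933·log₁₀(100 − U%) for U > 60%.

t ≈ 0.423 years

Drainage path length: H_d = H/2 = 1.65 m (double drainage).
U > 60%: T_v = 1.781 − 0.933·log₁₀(100 − 85) = 0.68371.
t = T_v·H_d²/c_v = 0.68371×1.65²/4.4 = 0.423 years.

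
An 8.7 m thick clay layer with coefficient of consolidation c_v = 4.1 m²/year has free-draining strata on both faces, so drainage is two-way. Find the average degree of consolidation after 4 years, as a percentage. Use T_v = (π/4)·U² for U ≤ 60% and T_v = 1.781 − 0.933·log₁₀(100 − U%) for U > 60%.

Drainage path length: H_d = H/2 = 4.35 m (double drainage).
T_v = c_v·t/H_d² = 4.1×4/4.35² = 0.86669.
T_v = 0.86669 corresponds to the U > 60% branch:
U = 1 − 10^((1.781 − T_v)/0.933)/100 = 0.9045

U ≈ 90.5 %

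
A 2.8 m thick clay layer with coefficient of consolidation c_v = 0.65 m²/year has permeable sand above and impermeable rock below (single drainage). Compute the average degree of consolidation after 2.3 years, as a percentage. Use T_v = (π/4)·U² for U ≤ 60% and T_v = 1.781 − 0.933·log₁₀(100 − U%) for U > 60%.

U ≈ 49.3 %

Drainage path length: H_d = H = 2.8 m (single drainage).
T_v = c_v·t/H_d² = 0.65×2.3/2.8² = 0.19069.
T_v = 0.19069 corresponds to the U ≤ 60% branch:
U = √(4T_v/π) = 0.4927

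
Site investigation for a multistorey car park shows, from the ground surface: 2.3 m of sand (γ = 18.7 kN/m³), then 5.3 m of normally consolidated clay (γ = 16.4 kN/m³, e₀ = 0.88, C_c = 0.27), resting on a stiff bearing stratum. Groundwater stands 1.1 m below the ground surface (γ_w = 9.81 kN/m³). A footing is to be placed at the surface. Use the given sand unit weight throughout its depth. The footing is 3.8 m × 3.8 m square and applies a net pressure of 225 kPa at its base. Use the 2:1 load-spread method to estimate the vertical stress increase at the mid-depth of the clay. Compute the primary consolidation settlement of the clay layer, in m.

S_c ≈ 0.207 m

Mid-depth of clay below the ground surface: z = 2.3 + 5.3/2 = 4.95 m.
Total vertical stress at mid-clay: σ_v = 18.7×2.3 + 16.4×2.65 = 86.47 kPa.
Pore pressure: u = 9.81×(4.95 − 1.1) = 37.769 kPa.
Initial effective stress: σ'_0 = σ_v − u = 86.47 − 37.769 = 48.701 kPa.
Stress increase at mid-clay by the 2:1 spreading method:
Δσ = qBL/((B+z)(L+z)) = 225×3.8×3.8/((3.8+4.95)(3.8+4.95)) = 42.436 kPa
Final effective stress: σ'_f = σ'_0 + Δσ = 48.701 + 42.436 = 91.137 kPa.
Normally consolidated clay, so the full stress increment lies on the virgin compression line:
S_c = C_c·H/(1+e₀)·log₁₀(σ'_f/σ'_0) = 0.27×5.3/(1+0.88)×log₁₀(91.137/48.701)
    = 0.76117 × 0.27216 = 0.2072 m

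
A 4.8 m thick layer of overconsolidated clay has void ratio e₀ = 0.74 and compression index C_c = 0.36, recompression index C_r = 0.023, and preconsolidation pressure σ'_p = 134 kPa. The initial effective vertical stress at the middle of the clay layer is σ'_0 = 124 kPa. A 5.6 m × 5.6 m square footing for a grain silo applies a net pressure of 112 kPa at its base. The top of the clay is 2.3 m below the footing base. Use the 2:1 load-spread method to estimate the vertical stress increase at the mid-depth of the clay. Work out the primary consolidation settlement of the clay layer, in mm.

S_c ≈ 70.8 mm

Mid-depth of clay below the footing base: z = 2.3 + 4.8/2 = 4.7 m.
Stress increase at mid-clay by the 2:1 spreading method:
Δσ = qBL/((B+z)(L+z)) = 112×5.6×5.6/((5.6+4.7)(5.6+4.7)) = 33.107 kPa
Final effective stress: σ'_f = 124 + 33.107 = 157.11 kPa.
σ'_f = 157.11 > σ'_p = 134 kPa, so the stress path crosses the preconsolidation pressure — recompression up to σ'_p, then virgin compression beyond:
S_c = H/(1+e₀)·[C_r·log₁₀(σ'_p/σ'_0) + C_c·log₁₀(σ'_f/σ'_p)]
    = 4.8/1.74 × [0.023×log₁₀(134/124) + 0.36×log₁₀(157.11/134)]
    = 2.7586 × [0.00077471 + 0.024876] = 0.07076 m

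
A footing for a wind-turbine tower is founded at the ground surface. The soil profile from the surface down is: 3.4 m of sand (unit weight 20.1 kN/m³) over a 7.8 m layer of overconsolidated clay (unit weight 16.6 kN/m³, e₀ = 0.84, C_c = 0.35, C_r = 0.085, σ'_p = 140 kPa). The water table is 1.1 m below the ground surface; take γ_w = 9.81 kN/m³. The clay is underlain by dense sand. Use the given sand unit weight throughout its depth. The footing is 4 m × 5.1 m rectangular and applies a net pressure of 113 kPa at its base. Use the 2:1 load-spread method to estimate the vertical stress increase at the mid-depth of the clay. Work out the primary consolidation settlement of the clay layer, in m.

Mid-depth of clay below the ground surface: z = 3.4 + 7.8/2 = 7.3 m.
Total vertical stress at mid-clay: σ_v = 20.1×3.4 + 16.6×3.9 = 133.08 kPa.
Pore pressure: u = 9.81×(7.3 − 1.1) = 60.822 kPa.
Initial effective stress: σ'_0 = σ_v − u = 133.08 − 60.822 = 72.258 kPa.
Stress increase at mid-clay by the 2:1 spreading method:
Δσ = qBL/((B+z)(L+z)) = 113×4×5.1/((4+7.3)(5.1+7.3)) = 16.452 kPa
Final effective stress: σ'_f = 72.258 + 16.452 = 88.71 kPa.
σ'_f = 88.71 ≤ σ'_p = 140 kPa, so the clay remains overconsolidated and only the recompression index applies:
S_c = C_r·H/(1+e₀)·log₁₀(σ'_f/σ'_0) = 0.085×7.8/1.84×log₁₀(88.71/72.258)
    = 0.36032 × 0.089087 = 0.0321 m

S_c ≈ 0.0321 m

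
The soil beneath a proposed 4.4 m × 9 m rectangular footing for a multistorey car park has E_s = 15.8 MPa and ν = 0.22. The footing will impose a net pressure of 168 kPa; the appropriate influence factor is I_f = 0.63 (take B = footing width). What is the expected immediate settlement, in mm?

Immediate (elastic) settlement: S_e = q·B·(1−ν²)/E_s · I_f.
E_s = 15.8 MPa = 15800 kPa.
S_e = 168 × 4.4 × (1 − 0.22²) / 15800 × 0.63
    = 168 × 4.4 × 0.9516 / 15800 × 0.63
    = 0.02805 m = 28.05 mm

S_e ≈ 28 mm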